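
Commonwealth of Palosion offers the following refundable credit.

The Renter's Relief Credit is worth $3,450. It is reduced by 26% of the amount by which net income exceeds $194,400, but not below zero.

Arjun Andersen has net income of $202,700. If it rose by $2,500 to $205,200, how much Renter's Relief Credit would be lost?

At $202,700 — 26% of the $8,300 excess over $194,400 is $2,158; credit = $3,450 − $2,158 = $1,292.
At $205,200 — 26% of the $10,800 excess over $194,400 is $2,808; credit = $3,450 − $2,808 = $642.
Lost: $1,292 − $642 = $650.

$650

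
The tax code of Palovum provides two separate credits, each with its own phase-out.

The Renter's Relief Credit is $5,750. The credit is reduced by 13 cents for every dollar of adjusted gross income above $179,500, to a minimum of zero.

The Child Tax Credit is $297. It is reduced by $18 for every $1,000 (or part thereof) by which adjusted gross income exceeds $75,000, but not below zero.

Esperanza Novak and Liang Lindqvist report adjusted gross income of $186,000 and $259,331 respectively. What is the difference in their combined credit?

Esperanza ($186,000): Renter's Relief Credit: 13% of the $6,500 excess over $179,500 is $845; credit = $5,750 − $845 = $4,905. Child Tax Credit: income exceeds $75,000 by $111,000 → 111 increments × $18 = $1,998 ≥ base, so the credit is $0. total $4,905 + $0 = $4,905
Liang ($259,331): Renter's Relief Credit: 13% of the $79,831 excess over $179,500 is $10,378.03 ≥ base, so the credit is $0. Child Tax Credit: income exceeds $75,000 by $184,331 → 185 increments × $18 = $3,330 ≥ base, so the credit is $0. total $0 + $0 = $0
Difference: |$4,905 − $0| = $4,905.

$4,905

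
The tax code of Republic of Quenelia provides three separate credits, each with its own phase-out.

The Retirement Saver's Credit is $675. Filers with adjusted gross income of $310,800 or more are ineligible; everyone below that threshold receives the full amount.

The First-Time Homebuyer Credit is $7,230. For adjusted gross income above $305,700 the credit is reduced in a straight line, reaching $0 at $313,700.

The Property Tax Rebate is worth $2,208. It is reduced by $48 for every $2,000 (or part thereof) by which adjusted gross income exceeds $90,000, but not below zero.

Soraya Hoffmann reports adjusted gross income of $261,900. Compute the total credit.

$7,905

Retirement Saver's Credit: $261,900 is below the $310,800 cutoff, so the full $675 applies.
First-Time Homebuyer Credit: $261,900 is at or below the $305,700 threshold, so the full $7,230 applies.
Property Tax Rebate: income exceeds $90,000 by $171,900 → 86 increments × $48 = $4,128 ≥ base, so the credit is $0.
Total: $675 + $7,230 + $0 = $7,905.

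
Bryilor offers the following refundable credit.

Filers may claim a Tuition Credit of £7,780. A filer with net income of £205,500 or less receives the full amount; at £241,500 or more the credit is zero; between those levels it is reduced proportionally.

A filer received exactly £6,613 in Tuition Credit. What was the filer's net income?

£6,613 is 6,613/7,780 of the full £7,780, so 1,167/7,780 of the £36,000 range has been used: income = £205,500 + £36,000 × 1,167/7,780 = £210,900.

£210,900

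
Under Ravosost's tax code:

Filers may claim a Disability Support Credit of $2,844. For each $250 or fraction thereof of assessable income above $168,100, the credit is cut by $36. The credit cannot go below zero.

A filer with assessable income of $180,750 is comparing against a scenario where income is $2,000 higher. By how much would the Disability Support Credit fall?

At $180,750 — income exceeds $168,100 by $12,650, which is 51 full-or-partial $250 increments; reduction = 51 × $36 = $1,836, leaving $1,008.
At $182,750 — income exceeds $168,100 by $14,650, which is 59 full-or-partial $250 increments; reduction = 59 × $36 = $2,124, leaving $720.
Lost: $1,008 − $720 = $288.

$288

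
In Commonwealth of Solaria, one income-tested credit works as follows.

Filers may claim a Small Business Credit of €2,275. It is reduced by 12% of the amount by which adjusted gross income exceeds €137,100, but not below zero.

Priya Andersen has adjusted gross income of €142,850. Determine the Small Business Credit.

€1,585

Small Business Credit: 12% of the €5,750 excess over €137,100 is €690; credit = €2,275 − €690 = €1,585.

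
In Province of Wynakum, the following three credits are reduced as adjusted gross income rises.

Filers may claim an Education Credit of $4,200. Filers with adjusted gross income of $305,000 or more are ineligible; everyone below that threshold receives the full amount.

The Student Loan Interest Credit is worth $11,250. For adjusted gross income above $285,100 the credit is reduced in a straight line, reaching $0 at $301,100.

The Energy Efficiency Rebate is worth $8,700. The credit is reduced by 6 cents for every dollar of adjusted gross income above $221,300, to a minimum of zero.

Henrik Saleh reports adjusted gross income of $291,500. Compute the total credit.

Education Credit: $291,500 is below the $305,000 cutoff, so the full $4,200 applies.
Student Loan Interest Credit: $291,500 is $6,400 into a $16,000 phase-out range, leaving 9,600/16,000 of the credit: $11,250 × 9,600/16,000 = $6,750.
Energy Efficiency Rebate: 6% of the $70,200 excess over $221,300 is $4,212; credit = $8,700 − $4,212 = $4,488.
Total: $4,200 + $6,750 + $4,488 = $15,438.

$15,438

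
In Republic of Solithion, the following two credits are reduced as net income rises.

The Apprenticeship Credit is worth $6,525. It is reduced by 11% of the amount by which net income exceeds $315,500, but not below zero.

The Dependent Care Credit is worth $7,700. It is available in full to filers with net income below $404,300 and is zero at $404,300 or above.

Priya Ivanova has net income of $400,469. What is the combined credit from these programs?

$7,700

Apprenticeship Credit: 11% of the $84,969 excess over $315,500 is $9,346.59 ≥ base, so the credit is $0.
Dependent Care Credit: $400,469 is below the $404,300 cutoff, so the full $7,700 applies.
Total: $0 + $7,700 = $7,700.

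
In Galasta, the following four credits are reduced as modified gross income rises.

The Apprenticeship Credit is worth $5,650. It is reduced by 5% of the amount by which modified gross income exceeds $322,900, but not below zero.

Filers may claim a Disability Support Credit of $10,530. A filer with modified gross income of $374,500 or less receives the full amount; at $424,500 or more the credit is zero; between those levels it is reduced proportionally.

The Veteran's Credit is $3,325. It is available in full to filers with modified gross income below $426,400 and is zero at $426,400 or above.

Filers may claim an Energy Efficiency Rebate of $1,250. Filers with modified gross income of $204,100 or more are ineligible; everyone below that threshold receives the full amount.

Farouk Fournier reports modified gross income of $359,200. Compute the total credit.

$17,690

Apprenticeship Credit: 5% of the $36,300 excess over $322,900 is $1,815; credit = $5,650 − $1,815 = $3,835.
Disability Support Credit: $359,200 is at or below the $374,500 threshold, so the full $10,530 applies.
Veteran's Credit: $359,200 is below the $426,400 cutoff, so the full $3,325 applies.
Energy Efficiency Rebate: $359,200 meets or exceeds the $204,100 cutoff, so the credit is $0.
Total: $3,835 + $10,530 + $3,325 + $0 = $17,690.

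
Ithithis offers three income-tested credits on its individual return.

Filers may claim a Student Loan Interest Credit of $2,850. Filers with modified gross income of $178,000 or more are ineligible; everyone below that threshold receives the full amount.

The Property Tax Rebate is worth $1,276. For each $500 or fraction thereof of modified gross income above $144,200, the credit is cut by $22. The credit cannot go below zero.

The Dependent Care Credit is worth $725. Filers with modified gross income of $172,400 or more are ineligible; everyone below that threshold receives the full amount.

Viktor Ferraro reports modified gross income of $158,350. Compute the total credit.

Student Loan Interest Credit: $158,350 is below the $178,000 cutoff, so the full $2,850 applies.
Property Tax Rebate: income exceeds $144,200 by $14,150, which is 29 full-or-partial $500 increments; reduction = 29 × $22 = $638, leaving $638.
Dependent Care Credit: $158,350 is below the $172,400 cutoff, so the full $725 applies.
Total: $2,850 + $638 + $725 = $4,213.

$4,213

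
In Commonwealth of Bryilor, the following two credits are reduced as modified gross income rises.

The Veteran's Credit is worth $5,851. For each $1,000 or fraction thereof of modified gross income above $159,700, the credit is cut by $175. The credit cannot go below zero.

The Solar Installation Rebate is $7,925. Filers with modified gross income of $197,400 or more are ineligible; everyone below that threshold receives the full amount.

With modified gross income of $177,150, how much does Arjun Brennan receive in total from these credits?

Veteran's Credit: income exceeds $159,700 by $17,450, which is 18 full-or-partial $1,000 increments; reduction = 18 × $175 = $3,150, leaving $2,701.
Solar Installation Rebate: $177,150 is below the $197,400 cutoff, so the full $7,925 applies.
Total: $2,701 + $7,925 = $10,626.

$10,626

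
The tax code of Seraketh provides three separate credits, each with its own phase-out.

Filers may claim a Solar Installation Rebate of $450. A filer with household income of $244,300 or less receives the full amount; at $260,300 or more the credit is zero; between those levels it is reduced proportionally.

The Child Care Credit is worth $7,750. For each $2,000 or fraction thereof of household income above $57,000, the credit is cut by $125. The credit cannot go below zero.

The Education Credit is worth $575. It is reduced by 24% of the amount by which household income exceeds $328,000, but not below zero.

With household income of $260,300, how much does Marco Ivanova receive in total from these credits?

$575

Solar Installation Rebate: $260,300 is at or above $260,300, so the credit is $0.
Child Care Credit: income exceeds $57,000 by $203,300 → 102 increments × $125 = $12,750 ≥ base, so the credit is $0.
Education Credit: $260,300 is at or below the $328,000 threshold, so the full $575 applies.
Total: $0 + $0 + $575 = $575.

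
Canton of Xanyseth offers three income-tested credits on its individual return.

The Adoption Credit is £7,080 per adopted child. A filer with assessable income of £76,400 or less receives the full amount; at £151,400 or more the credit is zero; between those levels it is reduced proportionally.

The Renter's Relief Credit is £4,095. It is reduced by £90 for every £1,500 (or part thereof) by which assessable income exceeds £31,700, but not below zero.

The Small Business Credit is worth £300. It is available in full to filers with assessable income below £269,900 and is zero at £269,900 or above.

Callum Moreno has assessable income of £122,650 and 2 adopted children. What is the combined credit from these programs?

Adoption Credit: base = 2 × £7,080 = £14,160. £122,650 is £46,250 into a £75,000 phase-out range, leaving 28,750/75,000 of the credit: £14,160 × 28,750/75,000 = £5,428.
Renter's Relief Credit: income exceeds £31,700 by £90,950 → 61 increments × £90 = £5,490 ≥ base, so the credit is £0.
Small Business Credit: £122,650 is below the £269,900 cutoff, so the full £300 applies.
Total: £5,428 + £0 + £300 = £5,728.

£5,728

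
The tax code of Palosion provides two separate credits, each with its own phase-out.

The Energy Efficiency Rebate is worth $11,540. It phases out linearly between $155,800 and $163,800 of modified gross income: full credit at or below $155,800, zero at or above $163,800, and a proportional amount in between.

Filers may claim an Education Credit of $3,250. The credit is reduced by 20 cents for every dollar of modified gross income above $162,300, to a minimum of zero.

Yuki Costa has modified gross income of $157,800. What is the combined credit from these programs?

$11,905

Energy Efficiency Rebate: $157,800 is $2,000 into a $8,000 phase-out range, leaving 6,000/8,000 of the credit: $11,540 × 6,000/8,000 = $8,655.
Education Credit: $157,800 is at or below the $162,300 threshold, so the full $3,250 applies.
Total: $8,655 + $3,250 = $11,905.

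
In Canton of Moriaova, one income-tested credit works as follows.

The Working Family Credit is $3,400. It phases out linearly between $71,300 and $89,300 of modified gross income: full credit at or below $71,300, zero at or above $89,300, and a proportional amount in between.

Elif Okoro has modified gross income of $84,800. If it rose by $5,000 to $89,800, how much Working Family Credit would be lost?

At $84,800 — $84,800 is $13,500 into a $18,000 phase-out range, leaving 4,500/18,000 of the credit: $3,400 × 4,500/18,000 = $850.
At $89,800 — $89,800 is at or above $89,300, so the credit is $0.
Lost: $850 − $0 = $850.

$850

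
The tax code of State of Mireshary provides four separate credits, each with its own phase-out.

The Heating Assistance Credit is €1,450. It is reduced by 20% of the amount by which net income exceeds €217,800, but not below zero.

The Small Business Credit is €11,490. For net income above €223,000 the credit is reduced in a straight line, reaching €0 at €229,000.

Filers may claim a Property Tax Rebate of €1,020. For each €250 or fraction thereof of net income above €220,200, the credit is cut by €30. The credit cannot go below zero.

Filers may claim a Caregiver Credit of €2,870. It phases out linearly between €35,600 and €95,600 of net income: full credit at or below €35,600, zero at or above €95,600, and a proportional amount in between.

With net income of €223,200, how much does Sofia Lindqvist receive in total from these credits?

€12,137

Heating Assistance Credit: 20% of the €5,400 excess over €217,800 is €1,080; credit = €1,450 − €1,080 = €370.
Small Business Credit: €223,200 is €200 into a €6,000 phase-out range, leaving 5,800/6,000 of the credit: €11,490 × 5,800/6,000 = €11,107.
Property Tax Rebate: income exceeds €220,200 by €3,000, which is 12 full-or-partial €250 increments; reduction = 12 × €30 = €360, leaving €660.
Caregiver Credit: €223,200 is at or above €95,600, so the credit is €0.
Total: €370 + €11,107 + €660 + €0 = €12,137.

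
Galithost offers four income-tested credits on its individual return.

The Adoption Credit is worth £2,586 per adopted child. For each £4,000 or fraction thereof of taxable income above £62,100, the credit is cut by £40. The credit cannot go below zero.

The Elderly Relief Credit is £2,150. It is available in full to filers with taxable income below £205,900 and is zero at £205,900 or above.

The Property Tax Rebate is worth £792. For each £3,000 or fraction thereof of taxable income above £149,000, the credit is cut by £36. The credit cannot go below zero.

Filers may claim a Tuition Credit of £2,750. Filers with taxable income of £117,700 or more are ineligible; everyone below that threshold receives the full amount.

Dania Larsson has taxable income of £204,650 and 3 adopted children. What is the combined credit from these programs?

£8,576

Adoption Credit: base = 3 × £2,586 = £7,758. income exceeds £62,100 by £142,550, which is 36 full-or-partial £4,000 increments; reduction = 36 × £40 = £1,440, leaving £6,318.
Elderly Relief Credit: £204,650 is below the £205,900 cutoff, so the full £2,150 applies.
Property Tax Rebate: income exceeds £149,000 by £55,650, which is 19 full-or-partial £3,000 increments; reduction = 19 × £36 = £684, leaving £108.
Tuition Credit: £204,650 meets or exceeds the £117,700 cutoff, so the credit is £0.
Total: £6,318 + £2,150 + £108 + £0 = £8,576.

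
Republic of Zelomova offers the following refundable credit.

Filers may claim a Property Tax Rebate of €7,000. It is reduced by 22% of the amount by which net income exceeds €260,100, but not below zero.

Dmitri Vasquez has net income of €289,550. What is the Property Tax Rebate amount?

Property Tax Rebate: 22% of the €29,450 excess over €260,100 is €6,479; credit = €7,000 − €6,479 = €521.

€521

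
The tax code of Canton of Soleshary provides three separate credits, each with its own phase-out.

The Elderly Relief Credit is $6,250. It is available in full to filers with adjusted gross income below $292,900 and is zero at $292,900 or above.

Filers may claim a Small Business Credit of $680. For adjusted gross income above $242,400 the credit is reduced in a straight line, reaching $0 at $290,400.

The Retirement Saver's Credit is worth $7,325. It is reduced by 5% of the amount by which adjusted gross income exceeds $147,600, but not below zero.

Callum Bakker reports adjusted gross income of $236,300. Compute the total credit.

Elderly Relief Credit: $236,300 is below the $292,900 cutoff, so the full $6,250 applies.
Small Business Credit: $236,300 is at or below the $242,400 threshold, so the full $680 applies.
Retirement Saver's Credit: 5% of the $88,700 excess over $147,600 is $4,435; credit = $7,325 − $4,435 = $2,890.
Total: $6,250 + $680 + $2,890 = $9,820.

$9,820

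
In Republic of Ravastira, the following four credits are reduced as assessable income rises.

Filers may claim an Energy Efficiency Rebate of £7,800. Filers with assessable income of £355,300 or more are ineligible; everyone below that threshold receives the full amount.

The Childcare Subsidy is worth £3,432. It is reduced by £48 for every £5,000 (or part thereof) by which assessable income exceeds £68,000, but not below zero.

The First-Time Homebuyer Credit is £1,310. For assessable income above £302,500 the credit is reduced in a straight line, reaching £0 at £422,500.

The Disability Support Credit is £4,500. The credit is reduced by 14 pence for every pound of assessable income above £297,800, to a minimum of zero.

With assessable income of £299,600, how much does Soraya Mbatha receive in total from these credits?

Energy Efficiency Rebate: £299,600 is below the £355,300 cutoff, so the full £7,800 applies.
Childcare Subsidy: income exceeds £68,000 by £231,600, which is 47 full-or-partial £5,000 increments; reduction = 47 × £48 = £2,256, leaving £1,176.
First-Time Homebuyer Credit: £299,600 is at or below the £302,500 threshold, so the full £1,310 applies.
Disability Support Credit: 14% of the £1,800 excess over £297,800 is £252; credit = £4,500 − £252 = £4,248.
Total: £7,800 + £1,176 + £1,310 + £4,248 = £14,534.

£14,534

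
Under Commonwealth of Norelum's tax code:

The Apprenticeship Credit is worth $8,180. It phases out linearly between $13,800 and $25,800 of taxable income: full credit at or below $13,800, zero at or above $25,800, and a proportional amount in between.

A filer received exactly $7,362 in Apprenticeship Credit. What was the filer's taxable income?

$7,362 is 7,362/8,180 of the full $8,180, so 818/8,180 of the $12,000 range has been used: income = $13,800 + $12,000 × 818/8,180 = $15,000.

$15,000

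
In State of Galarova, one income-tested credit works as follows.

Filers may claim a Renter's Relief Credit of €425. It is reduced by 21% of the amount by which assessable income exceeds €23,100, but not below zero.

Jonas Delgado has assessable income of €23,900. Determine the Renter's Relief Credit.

Renter's Relief Credit: 21% of the €800 excess over €23,100 is €168; credit = €425 − €168 = €257.

€257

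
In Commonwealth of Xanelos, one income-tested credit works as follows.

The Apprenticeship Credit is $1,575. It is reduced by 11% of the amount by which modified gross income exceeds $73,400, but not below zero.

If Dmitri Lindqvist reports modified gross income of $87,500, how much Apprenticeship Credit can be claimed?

$24

Apprenticeship Credit: 11% of the $14,100 excess over $73,400 is $1,551; credit = $1,575 − $1,551 = $24.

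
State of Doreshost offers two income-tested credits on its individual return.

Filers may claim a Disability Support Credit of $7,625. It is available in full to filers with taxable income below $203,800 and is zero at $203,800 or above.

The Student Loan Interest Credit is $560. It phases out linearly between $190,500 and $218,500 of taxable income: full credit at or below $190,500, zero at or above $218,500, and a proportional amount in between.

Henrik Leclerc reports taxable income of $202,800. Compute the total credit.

$7,939

Disability Support Credit: $202,800 is below the $203,800 cutoff, so the full $7,625 applies.
Student Loan Interest Credit: $202,800 is $12,300 into a $28,000 phase-out range, leaving 15,700/28,000 of the credit: $560 × 15,700/28,000 = $314.
Total: $7,625 + $314 = $7,939.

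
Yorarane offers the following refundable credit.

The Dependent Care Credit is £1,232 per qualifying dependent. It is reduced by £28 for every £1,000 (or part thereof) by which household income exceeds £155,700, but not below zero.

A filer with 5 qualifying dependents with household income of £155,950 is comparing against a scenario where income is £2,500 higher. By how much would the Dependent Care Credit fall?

At £155,950 — base = 5 × £1,232 = £6,160. income exceeds £155,700 by £250, which is 1 full-or-partial £1,000 increment; reduction = 1 × £28 = £28, leaving £6,132.
At £158,450 — base = 5 × £1,232 = £6,160. income exceeds £155,700 by £2,750, which is 3 full-or-partial £1,000 increments; reduction = 3 × £28 = £84, leaving £6,076.
Lost: £6,132 − £6,076 = £56.

£56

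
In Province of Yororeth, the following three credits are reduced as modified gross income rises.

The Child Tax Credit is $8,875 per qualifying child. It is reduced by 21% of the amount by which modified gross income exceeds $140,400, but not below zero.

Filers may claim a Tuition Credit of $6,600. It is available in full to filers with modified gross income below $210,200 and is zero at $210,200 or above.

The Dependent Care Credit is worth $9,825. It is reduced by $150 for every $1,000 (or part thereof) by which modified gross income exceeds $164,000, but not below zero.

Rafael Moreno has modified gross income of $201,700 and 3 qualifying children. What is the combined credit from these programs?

$24,477

Child Tax Credit: base = 3 × $8,875 = $26,625. 21% of the $61,300 excess over $140,400 is $12,873; credit = $26,625 − $12,873 = $13,752.
Tuition Credit: $201,700 is below the $210,200 cutoff, so the full $6,600 applies.
Dependent Care Credit: income exceeds $164,000 by $37,700, which is 38 full-or-partial $1,000 increments; reduction = 38 × $150 = $5,700, leaving $4,125.
Total: $13,752 + $6,600 + $4,125 = $24,477.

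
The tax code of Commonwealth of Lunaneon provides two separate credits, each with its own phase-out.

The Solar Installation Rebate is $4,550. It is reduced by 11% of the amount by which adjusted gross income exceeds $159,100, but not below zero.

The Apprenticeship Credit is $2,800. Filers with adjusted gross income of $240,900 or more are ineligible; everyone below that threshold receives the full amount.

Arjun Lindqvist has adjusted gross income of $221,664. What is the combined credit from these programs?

Solar Installation Rebate: 11% of the $62,564 excess over $159,100 is $6,882.04 ≥ base, so the credit is $0.
Apprenticeship Credit: $221,664 is below the $240,900 cutoff, so the full $2,800 applies.
Total: $0 + $2,800 = $2,800.

$2,800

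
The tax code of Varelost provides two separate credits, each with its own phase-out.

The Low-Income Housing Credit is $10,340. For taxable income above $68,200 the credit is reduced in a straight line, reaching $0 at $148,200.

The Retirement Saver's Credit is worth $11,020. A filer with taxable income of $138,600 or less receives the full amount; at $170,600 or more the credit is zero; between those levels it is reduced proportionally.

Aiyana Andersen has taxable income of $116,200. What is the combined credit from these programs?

Low-Income Housing Credit: $116,200 is $48,000 into a $80,000 phase-out range, leaving 32,000/80,000 of the credit: $10,340 × 32,000/80,000 = $4,136.
Retirement Saver's Credit: $116,200 is at or below the $138,600 threshold, so the full $11,020 applies.
Total: $4,136 + $11,020 = $15,156.

$15,156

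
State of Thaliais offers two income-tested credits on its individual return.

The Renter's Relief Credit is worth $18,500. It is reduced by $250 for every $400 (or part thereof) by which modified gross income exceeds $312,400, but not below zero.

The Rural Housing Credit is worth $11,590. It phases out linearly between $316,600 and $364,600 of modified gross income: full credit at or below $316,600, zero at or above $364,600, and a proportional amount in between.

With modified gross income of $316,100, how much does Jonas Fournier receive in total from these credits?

$27,590

Renter's Relief Credit: income exceeds $312,400 by $3,700, which is 10 full-or-partial $400 increments; reduction = 10 × $250 = $2,500, leaving $16,000.
Rural Housing Credit: $316,100 is at or below the $316,600 threshold, so the full $11,590 applies.
Total: $16,000 + $11,590 = $27,590.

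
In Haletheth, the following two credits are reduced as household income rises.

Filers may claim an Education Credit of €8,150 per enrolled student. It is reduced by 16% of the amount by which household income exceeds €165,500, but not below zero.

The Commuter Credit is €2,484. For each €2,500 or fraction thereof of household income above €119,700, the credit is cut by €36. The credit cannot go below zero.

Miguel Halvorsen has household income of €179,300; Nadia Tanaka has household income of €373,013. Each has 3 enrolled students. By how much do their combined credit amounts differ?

€23,862

Miguel (€179,300): Education Credit: base = 3 × €8,150 = €24,450. 16% of the €13,800 excess over €165,500 is €2,208; credit = €24,450 − €2,208 = €22,242. Commuter Credit: income exceeds €119,700 by €59,600, which is 24 full-or-partial €2,500 increments; reduction = 24 × €36 = €864, leaving €1,620. total €22,242 + €1,620 = €23,862
Nadia (€373,013): Education Credit: base = 3 × €8,150 = €24,450. 16% of the €207,513 excess over €165,500 is €33,202.08 ≥ base, so the credit is €0. Commuter Credit: income exceeds €119,700 by €253,313 → 102 increments × €36 = €3,672 ≥ base, so the credit is €0. total €0 + €0 = €0
Difference: |€23,862 − €0| = €23,862.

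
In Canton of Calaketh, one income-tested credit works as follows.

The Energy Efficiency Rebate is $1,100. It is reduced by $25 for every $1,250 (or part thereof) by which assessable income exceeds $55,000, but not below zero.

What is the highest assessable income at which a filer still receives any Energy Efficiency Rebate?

After 43 increments the reduction is 43 × $25 = $1,075, leaving $25; one more increment wipes it out. Increment 43 ends at excess 43 × $1,250 = $53,750, so the highest qualifying income is $55,000 + $53,750 = $108,750.

$108,750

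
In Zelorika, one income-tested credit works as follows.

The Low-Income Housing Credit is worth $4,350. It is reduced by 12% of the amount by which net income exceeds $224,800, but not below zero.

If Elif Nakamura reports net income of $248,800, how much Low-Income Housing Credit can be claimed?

Low-Income Housing Credit: 12% of the $24,000 excess over $224,800 is $2,880; credit = $4,350 − $2,880 = $1,470.

$1,470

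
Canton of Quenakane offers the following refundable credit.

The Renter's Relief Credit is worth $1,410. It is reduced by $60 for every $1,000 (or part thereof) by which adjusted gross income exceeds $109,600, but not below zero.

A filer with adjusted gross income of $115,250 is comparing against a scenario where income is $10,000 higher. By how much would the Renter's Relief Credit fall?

At $115,250 — income exceeds $109,600 by $5,650, which is 6 full-or-partial $1,000 increments; reduction = 6 × $60 = $360, leaving $1,050.
At $125,250 — income exceeds $109,600 by $15,650, which is 16 full-or-partial $1,000 increments; reduction = 16 × $60 = $960, leaving $450.
Lost: $1,050 − $450 = $600.

$600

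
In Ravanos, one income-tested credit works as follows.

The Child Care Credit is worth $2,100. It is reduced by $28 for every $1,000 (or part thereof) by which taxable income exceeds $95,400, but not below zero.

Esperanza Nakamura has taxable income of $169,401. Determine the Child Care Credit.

Child Care Credit: income exceeds $95,400 by $74,001 → 75 increments × $28 = $2,100 ≥ base, so the credit is $0.

$0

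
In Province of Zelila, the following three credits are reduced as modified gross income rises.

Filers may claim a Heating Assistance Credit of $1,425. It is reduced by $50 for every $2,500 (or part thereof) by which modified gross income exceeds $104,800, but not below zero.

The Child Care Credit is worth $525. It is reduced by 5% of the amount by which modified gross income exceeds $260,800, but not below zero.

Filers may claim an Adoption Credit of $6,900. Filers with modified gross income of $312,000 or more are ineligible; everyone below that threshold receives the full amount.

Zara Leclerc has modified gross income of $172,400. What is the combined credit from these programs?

$7,450

Heating Assistance Credit: income exceeds $104,800 by $67,600, which is 28 full-or-partial $2,500 increments; reduction = 28 × $50 = $1,400, leaving $25.
Child Care Credit: $172,400 is at or below the $260,800 threshold, so the full $525 applies.
Adoption Credit: $172,400 is below the $312,000 cutoff, so the full $6,900 applies.
Total: $25 + $525 + $6,900 = $7,450.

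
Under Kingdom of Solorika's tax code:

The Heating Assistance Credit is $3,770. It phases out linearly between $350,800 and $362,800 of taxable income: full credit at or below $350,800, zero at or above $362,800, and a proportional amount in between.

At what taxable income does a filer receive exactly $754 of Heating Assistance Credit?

$360,400

$754 is 754/3,770 of the full $3,770, so 3,016/3,770 of the $12,000 range has been used: income = $350,800 + $12,000 × 3,016/3,770 = $360,400.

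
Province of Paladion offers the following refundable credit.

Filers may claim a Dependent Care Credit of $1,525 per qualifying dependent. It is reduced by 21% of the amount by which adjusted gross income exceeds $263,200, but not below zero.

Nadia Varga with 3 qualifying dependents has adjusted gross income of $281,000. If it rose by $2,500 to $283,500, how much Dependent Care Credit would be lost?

$525

At $281,000 — base = 3 × $1,525 = $4,575. 21% of the $17,800 excess over $263,200 is $3,738; credit = $4,575 − $3,738 = $837.
At $283,500 — base = 3 × $1,525 = $4,575. 21% of the $20,300 excess over $263,200 is $4,263; credit = $4,575 − $4,263 = $312.
Lost: $837 − $312 = $525.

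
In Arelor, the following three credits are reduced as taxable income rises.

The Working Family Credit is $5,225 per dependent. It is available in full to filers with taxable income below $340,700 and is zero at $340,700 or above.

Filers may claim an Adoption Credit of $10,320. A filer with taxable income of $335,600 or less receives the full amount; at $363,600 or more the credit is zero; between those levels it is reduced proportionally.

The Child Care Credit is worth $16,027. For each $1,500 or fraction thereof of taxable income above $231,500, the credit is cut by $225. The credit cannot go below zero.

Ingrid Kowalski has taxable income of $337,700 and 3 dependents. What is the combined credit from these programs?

$25,273

Working Family Credit: base = 3 × $5,225 = $15,675. $337,700 is below the $340,700 cutoff, so the full $15,675 applies.
Adoption Credit: $337,700 is $2,100 into a $28,000 phase-out range, leaving 25,900/28,000 of the credit: $10,320 × 25,900/28,000 = $9,546.
Child Care Credit: income exceeds $231,500 by $106,200, which is 71 full-or-partial $1,500 increments; reduction = 71 × $225 = $15,975, leaving $52.
Total: $15,675 + $9,546 + $52 = $25,273.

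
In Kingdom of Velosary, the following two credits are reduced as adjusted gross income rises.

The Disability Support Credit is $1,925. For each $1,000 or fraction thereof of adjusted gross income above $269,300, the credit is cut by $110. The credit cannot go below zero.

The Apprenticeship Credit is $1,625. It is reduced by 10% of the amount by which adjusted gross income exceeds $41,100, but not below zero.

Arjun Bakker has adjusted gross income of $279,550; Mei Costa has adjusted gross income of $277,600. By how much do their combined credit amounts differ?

Arjun ($279,550): Disability Support Credit: income exceeds $269,300 by $10,250, which is 11 full-or-partial $1,000 increments; reduction = 11 × $110 = $1,210, leaving $715. Apprenticeship Credit: 10% of the $238,450 excess over $41,100 is $23,845 ≥ base, so the credit is $0. total $715 + $0 = $715
Mei ($277,600): Disability Support Credit: income exceeds $269,300 by $8,300, which is 9 full-or-partial $1,000 increments; reduction = 9 × $110 = $990, leaving $935. Apprenticeship Credit: 10% of the $236,500 excess over $41,100 is $23,650 ≥ base, so the credit is $0. total $935 + $0 = $935
Difference: |$715 − $935| = $220.

$220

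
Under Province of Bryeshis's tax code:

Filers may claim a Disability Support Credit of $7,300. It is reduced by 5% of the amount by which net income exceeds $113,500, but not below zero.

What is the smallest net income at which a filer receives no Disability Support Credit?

The credit falls by 5% of each dollar above $113,500, so it reaches zero when the excess is $7,300 / 5% = $146,000: income = $113,500 + $146,000 = $259,500.

$259,500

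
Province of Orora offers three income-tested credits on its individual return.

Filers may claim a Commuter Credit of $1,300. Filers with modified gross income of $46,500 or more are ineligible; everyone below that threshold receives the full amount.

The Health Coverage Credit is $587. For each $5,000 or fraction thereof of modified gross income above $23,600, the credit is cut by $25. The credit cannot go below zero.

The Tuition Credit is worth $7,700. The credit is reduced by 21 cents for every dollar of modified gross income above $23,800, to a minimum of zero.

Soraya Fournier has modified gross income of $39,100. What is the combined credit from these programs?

$6,274

Commuter Credit: $39,100 is below the $46,500 cutoff, so the full $1,300 applies.
Health Coverage Credit: income exceeds $23,600 by $15,500, which is 4 full-or-partial $5,000 increments; reduction = 4 × $25 = $100, leaving $487.
Tuition Credit: 21% of the $15,300 excess over $23,800 is $3,213; credit = $7,700 − $3,213 = $4,487.
Total: $1,300 + $487 + $4,487 = $6,274.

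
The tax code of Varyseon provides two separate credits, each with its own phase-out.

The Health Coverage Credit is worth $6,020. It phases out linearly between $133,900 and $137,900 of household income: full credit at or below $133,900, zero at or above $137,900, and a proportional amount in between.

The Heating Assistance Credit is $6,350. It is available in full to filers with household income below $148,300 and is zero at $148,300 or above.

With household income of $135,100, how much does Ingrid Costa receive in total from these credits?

Health Coverage Credit: $135,100 is $1,200 into a $4,000 phase-out range, leaving 2,800/4,000 of the credit: $6,020 × 2,800/4,000 = $4,214.
Heating Assistance Credit: $135,100 is below the $148,300 cutoff, so the full $6,350 applies.
Total: $4,214 + $6,350 = $10,564.

$10,564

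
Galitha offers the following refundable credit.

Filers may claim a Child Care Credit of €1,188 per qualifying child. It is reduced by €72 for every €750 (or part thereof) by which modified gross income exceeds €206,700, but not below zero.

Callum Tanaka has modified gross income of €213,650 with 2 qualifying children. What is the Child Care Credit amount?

€1,656

Child Care Credit: base = 2 × €1,188 = €2,376. income exceeds €206,700 by €6,950, which is 10 full-or-partial €750 increments; reduction = 10 × €72 = €720, leaving €1,656.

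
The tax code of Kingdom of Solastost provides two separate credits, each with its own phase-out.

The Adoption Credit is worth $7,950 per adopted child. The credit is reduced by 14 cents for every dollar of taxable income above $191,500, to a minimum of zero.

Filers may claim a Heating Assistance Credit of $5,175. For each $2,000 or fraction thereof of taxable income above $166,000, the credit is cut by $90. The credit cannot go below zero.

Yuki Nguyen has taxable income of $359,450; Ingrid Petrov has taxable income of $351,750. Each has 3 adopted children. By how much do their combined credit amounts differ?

Yuki ($359,450): Adoption Credit: base = 3 × $7,950 = $23,850. 14% of the $167,950 excess over $191,500 is $23,513; credit = $23,850 − $23,513 = $337. Heating Assistance Credit: income exceeds $166,000 by $193,450 → 97 increments × $90 = $8,730 ≥ base, so the credit is $0. total $337 + $0 = $337
Ingrid ($351,750): Adoption Credit: base = 3 × $7,950 = $23,850. 14% of the $160,250 excess over $191,500 is $22,435; credit = $23,850 − $22,435 = $1,415. Heating Assistance Credit: income exceeds $166,000 by $185,750 → 93 increments × $90 = $8,370 ≥ base, so the credit is $0. total $1,415 + $0 = $1,415
Difference: |$337 − $1,415| = $1,078.

$1,078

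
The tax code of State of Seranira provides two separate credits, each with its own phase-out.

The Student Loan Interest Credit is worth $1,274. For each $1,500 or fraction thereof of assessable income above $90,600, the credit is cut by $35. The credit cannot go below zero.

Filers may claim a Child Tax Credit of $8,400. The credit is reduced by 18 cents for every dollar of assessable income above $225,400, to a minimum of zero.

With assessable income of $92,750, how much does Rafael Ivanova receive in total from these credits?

$9,604

Student Loan Interest Credit: income exceeds $90,600 by $2,150, which is 2 full-or-partial $1,500 increments; reduction = 2 × $35 = $70, leaving $1,204.
Child Tax Credit: $92,750 is at or below the $225,400 threshold, so the full $8,400 applies.
Total: $1,204 + $8,400 = $9,604.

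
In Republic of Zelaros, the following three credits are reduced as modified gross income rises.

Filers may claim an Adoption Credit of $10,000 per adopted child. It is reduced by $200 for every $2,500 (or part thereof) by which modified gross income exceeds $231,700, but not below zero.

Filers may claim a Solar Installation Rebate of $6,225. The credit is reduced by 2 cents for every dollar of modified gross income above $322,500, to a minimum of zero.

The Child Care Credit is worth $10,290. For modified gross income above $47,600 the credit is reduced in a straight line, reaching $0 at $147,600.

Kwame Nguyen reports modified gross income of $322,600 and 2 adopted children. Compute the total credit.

$18,823

Adoption Credit: base = 2 × $10,000 = $20,000. income exceeds $231,700 by $90,900, which is 37 full-or-partial $2,500 increments; reduction = 37 × $200 = $7,400, leaving $12,600.
Solar Installation Rebate: 2% of the $100 excess over $322,500 is $2; credit = $6,225 − $2 = $6,223.
Child Care Credit: $322,600 is at or above $147,600, so the credit is $0.
Total: $12,600 + $6,223 + $0 = $18,823.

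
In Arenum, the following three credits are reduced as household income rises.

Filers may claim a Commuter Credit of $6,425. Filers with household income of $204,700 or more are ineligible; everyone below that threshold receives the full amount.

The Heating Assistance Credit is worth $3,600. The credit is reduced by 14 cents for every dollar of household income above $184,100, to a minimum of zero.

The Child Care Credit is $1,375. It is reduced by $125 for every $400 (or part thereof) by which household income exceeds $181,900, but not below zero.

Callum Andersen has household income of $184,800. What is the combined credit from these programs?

Commuter Credit: $184,800 is below the $204,700 cutoff, so the full $6,425 applies.
Heating Assistance Credit: 14% of the $700 excess over $184,100 is $98; credit = $3,600 − $98 = $3,502.
Child Care Credit: income exceeds $181,900 by $2,900, which is 8 full-or-partial $400 increments; reduction = 8 × $125 = $1,000, leaving $375.
Total: $6,425 + $3,502 + $375 = $10,302.

$10,302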